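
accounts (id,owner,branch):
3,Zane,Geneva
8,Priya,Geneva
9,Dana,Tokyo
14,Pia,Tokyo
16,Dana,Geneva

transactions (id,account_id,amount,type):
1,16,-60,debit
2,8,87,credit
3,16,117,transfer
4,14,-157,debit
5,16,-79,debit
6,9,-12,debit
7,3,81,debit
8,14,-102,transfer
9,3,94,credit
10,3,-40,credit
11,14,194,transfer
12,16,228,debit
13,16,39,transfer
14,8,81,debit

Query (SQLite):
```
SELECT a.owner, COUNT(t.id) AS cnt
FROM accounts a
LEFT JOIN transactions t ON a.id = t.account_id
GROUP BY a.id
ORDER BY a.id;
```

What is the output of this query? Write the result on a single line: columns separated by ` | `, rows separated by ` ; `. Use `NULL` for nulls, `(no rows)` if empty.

Zane | 3 ; Priya | 2 ; Dana | 1 ; Pia | 3 ; Dana | 5

LEFT JOIN keeps every accounts row; unmatched ones get NULL for transactions columns.
Group by accounts.id and compute COUNT(t.id). COUNT(col) of an all-NULL group is 0.
  3: ids {7, 9, 10} → COUNT(t.id)=3
  8: ids {2, 14} → COUNT(t.id)=2
  9: ids {6} → COUNT(t.id)=1
  14: ids {4, 8, 11} → COUNT(t.id)=3
  16: ids {1, 3, 5, 12, 13} → COUNT(t.id)=5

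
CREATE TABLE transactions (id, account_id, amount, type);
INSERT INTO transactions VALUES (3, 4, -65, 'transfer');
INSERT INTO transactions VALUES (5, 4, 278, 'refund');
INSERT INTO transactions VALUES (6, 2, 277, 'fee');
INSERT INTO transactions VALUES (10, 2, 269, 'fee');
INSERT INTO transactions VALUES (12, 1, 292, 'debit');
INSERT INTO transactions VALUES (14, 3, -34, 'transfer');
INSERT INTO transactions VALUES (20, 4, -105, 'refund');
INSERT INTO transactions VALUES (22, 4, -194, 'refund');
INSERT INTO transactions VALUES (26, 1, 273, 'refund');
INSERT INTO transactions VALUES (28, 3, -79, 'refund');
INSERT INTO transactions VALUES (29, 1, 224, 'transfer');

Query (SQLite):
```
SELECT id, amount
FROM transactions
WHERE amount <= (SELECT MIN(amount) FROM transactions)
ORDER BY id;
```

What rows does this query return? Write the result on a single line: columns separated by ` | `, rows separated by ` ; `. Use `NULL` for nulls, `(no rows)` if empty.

Scalar subquery: MIN(amount) over all transactions rows = -194.
Keep rows where amount <= that value.

22 | -194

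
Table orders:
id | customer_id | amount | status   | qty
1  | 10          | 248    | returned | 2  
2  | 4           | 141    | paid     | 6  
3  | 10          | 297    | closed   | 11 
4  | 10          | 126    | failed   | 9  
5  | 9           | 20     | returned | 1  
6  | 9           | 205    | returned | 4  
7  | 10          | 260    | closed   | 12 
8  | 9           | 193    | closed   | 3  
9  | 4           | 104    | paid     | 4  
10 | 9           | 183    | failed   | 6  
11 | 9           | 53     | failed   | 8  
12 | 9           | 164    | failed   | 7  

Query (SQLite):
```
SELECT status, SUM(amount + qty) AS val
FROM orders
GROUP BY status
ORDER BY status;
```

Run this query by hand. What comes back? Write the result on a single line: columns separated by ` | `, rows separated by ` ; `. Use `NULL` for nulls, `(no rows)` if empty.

closed | 776 ; failed | 556 ; paid | 255 ; returned | 480

For each row compute amount + qty.
Group by status; take SUM of the expression per group.
  closed: ids {3, 7, 8} → SUM(amount + qty)=776
  failed: ids {4, 10, 11, 12} → SUM(amount + qty)=556
  paid: ids {2, 9} → SUM(amount + qty)=255
  returned: ids {1, 5, 6} → SUM(amount + qty)=480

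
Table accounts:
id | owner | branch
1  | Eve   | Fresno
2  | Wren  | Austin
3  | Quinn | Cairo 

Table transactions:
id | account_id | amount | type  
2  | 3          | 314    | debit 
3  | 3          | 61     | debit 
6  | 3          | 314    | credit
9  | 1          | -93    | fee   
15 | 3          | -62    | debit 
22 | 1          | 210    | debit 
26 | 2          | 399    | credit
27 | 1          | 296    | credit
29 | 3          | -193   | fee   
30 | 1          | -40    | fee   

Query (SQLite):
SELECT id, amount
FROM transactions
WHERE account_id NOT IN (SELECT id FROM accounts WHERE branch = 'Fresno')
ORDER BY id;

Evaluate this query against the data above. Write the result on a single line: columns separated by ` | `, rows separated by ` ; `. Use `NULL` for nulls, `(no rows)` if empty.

2 | 314 ; 3 | 61 ; 6 | 314 ; 15 | -62 ; 26 | 399 ; 29 | -193

Inner query: accounts.id where branch = 'Fresno'.
Outer: keep transactions rows whose account_id is not in that set.
Inner query → {1}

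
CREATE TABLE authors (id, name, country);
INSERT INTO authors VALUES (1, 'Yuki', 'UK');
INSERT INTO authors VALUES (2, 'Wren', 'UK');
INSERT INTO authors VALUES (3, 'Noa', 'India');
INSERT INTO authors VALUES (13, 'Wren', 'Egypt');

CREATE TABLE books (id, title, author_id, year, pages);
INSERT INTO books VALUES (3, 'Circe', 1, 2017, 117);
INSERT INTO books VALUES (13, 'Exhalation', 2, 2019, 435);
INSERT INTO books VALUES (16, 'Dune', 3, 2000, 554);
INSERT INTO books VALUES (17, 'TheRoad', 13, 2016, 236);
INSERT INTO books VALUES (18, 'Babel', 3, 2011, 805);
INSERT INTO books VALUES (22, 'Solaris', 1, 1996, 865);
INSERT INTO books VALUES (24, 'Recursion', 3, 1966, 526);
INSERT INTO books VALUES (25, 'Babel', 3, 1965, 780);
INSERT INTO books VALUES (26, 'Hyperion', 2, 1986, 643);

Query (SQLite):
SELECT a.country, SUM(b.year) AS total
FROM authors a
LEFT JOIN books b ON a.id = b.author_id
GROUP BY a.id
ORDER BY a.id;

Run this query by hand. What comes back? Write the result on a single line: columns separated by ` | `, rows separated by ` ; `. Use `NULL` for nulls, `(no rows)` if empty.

LEFT JOIN keeps every authors row; unmatched ones get NULL for books columns.
Group by authors.id and compute SUM(b.year). SUM over an all-NULL group is NULL.
  1: ids {3, 22} → SUM(b.year)=4013
  2: ids {13, 26} → SUM(b.year)=4005
  3: ids {16, 18, 24, 25} → SUM(b.year)=7942
  13: ids {17} → SUM(b.year)=2016

UK | 4013 ; UK | 4005 ; India | 7942 ; Egypt | 2016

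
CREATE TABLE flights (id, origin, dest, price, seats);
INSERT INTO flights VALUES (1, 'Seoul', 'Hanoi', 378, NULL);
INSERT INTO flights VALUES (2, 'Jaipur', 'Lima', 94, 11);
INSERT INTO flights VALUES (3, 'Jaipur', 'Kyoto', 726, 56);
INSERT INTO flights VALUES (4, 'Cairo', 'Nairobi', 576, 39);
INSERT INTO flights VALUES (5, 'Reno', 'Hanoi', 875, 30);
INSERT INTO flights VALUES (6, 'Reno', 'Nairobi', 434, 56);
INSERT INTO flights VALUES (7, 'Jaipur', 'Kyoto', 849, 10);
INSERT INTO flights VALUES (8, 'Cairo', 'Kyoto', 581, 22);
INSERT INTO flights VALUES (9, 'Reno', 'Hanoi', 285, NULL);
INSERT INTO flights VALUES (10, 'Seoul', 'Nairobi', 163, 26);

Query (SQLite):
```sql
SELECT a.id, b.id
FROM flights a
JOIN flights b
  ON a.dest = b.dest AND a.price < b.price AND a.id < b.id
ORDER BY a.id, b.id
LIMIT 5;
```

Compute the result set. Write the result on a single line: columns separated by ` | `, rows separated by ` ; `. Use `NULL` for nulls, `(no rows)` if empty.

1 | 5 ; 3 | 7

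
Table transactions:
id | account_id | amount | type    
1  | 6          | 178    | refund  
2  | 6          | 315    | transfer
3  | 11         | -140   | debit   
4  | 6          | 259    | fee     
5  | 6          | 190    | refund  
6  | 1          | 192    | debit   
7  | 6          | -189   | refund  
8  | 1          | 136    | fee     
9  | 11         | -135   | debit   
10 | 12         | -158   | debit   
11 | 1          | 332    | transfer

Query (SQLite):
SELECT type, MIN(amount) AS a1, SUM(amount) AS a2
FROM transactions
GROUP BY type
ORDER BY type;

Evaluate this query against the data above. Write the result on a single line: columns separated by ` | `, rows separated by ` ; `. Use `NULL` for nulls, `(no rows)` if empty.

debit | -158 | -241 ; fee | 136 | 395 ; refund | -189 | 179 ; transfer | 315 | 647

Group transactions by type.
Per group compute: MIN(amount), SUM(amount).
  debit: ids {3, 6, 9, 10} → MIN(amount)=-158, SUM(amount)=-241
  fee: ids {4, 8} → MIN(amount)=136, SUM(amount)=395
  refund: ids {1, 5, 7} → MIN(amount)=-189, SUM(amount)=179
  transfer: ids {2, 11} → MIN(amount)=315, SUM(amount)=647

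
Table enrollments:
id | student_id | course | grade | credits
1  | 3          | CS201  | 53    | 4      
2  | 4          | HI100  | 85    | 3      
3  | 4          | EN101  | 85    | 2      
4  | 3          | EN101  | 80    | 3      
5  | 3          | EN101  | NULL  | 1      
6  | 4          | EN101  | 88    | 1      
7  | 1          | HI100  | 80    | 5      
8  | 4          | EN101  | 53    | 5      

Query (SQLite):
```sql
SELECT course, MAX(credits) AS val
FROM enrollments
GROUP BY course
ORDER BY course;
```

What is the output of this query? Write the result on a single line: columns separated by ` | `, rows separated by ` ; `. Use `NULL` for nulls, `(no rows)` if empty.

Partition enrollments by course; compute MAX(credits) within each group.
  CS201: ids {1} → MAX(credits)=4
  EN101: ids {3, 4, 5, 6, 8} → MAX(credits)=5
  HI100: ids {2, 7} → MAX(credits)=5

CS201 | 4 ; EN101 | 5 ; HI100 | 5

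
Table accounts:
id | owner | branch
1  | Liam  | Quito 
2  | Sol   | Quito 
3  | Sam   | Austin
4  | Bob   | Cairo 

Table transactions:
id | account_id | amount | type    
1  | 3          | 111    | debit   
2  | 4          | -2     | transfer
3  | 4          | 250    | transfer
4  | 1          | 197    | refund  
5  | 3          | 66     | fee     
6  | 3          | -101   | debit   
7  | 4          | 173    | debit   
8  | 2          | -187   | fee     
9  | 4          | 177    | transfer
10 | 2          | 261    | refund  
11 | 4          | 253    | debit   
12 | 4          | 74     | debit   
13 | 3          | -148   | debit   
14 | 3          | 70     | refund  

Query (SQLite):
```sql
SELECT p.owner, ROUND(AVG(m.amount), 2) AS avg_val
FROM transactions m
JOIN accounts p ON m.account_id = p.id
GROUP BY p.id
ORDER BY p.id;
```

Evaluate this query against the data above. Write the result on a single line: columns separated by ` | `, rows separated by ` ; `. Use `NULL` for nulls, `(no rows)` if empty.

Liam | 197 ; Sol | 37 ; Sam | -0.4 ; Bob | 154.17

Join each transactions row to its accounts via account_id.
Group joined rows by accounts.id; compute ROUND(AVG(m.amount), 2) per group.
  1: ids {4} → ROUND(AVG(m.amount), 2)=197
  2: ids {8, 10} → ROUND(AVG(m.amount), 2)=37
  3: ids {1, 5, 6, 13, 14} → ROUND(AVG(m.amount), 2)=-0.4
  4: ids {2, 3, 7, 9, 11, 12} → ROUND(AVG(m.amount), 2)=154.17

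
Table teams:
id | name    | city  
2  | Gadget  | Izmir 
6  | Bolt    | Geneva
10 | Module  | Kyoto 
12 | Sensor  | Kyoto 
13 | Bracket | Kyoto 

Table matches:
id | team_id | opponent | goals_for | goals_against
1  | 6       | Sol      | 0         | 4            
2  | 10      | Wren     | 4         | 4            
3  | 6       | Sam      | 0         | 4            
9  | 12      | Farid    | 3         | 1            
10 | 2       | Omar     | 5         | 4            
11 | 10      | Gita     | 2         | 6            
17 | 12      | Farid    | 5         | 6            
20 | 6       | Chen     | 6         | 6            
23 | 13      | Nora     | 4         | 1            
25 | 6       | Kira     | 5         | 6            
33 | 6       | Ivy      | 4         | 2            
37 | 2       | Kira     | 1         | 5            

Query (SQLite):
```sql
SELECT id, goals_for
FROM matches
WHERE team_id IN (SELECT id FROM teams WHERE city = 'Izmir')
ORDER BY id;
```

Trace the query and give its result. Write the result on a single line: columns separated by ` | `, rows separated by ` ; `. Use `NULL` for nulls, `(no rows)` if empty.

10 | 5 ; 37 | 1

Inner query: teams.id where city = 'Izmir'.
Outer: keep matches rows whose team_id is in that set.
Inner query → {2}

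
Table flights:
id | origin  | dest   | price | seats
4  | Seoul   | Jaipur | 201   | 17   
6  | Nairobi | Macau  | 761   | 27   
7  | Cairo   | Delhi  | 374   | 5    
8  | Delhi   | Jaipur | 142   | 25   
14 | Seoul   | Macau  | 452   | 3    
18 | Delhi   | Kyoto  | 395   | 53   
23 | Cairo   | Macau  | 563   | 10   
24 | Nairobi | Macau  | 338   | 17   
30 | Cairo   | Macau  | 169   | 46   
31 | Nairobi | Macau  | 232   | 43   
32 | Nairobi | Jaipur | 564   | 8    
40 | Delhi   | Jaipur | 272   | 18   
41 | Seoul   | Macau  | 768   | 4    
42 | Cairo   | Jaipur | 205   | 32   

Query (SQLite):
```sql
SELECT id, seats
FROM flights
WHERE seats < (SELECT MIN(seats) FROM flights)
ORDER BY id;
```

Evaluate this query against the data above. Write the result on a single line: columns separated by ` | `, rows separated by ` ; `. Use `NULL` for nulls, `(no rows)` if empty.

Scalar subquery: MIN(seats) over all flights rows = 3.
Keep rows where seats < that value.

(no rows)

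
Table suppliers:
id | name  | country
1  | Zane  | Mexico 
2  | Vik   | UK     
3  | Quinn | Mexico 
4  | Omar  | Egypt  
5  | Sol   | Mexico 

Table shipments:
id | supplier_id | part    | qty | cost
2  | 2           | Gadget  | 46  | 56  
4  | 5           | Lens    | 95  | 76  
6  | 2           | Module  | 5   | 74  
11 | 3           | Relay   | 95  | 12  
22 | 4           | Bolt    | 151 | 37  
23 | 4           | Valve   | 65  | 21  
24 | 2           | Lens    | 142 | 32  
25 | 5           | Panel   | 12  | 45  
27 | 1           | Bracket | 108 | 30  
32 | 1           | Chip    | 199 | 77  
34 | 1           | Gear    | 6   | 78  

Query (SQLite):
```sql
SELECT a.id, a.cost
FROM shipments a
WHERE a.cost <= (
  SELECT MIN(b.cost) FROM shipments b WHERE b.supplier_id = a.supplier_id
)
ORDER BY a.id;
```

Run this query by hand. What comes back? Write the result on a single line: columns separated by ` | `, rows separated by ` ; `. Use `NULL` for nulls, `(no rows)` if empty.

For each shipments row a, compute MIN(cost) over rows sharing a.supplier_id.
Keep row a if a.cost <= that per-group MIN.
  supplier_id=1: MIN(cost) = 30
  supplier_id=2: MIN(cost) = 32
  supplier_id=3: MIN(cost) = 12
  supplier_id=4: MIN(cost) = 21
  supplier_id=5: MIN(cost) = 45

11 | 12 ; 23 | 21 ; 24 | 32 ; 25 | 45 ; 27 | 30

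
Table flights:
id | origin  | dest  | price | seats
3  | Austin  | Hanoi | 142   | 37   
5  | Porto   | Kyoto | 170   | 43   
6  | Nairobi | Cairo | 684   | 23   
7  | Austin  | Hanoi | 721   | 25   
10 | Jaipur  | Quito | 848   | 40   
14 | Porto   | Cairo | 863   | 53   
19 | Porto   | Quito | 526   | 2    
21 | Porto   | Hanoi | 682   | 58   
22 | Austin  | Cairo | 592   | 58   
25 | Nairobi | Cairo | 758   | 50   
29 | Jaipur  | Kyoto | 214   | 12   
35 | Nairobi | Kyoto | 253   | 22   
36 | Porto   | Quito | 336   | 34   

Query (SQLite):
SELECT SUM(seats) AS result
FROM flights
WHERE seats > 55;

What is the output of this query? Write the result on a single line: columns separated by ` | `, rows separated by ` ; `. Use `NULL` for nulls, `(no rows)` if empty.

Rows where seats > 55 → seats values: [58, 58].
SUM of non-NULL values = 116.

116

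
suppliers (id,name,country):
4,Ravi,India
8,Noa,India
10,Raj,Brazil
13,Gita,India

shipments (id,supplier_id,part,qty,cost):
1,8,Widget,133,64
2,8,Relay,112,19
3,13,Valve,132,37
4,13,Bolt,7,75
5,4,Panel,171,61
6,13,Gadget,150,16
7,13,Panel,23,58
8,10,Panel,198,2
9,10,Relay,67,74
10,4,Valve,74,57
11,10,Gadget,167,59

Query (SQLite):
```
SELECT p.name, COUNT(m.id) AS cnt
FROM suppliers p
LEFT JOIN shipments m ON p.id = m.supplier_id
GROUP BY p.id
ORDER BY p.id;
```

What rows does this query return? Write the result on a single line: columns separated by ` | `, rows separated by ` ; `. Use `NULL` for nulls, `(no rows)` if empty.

LEFT JOIN keeps every suppliers row; unmatched ones get NULL for shipments columns.
Group by suppliers.id and compute COUNT(m.id). COUNT(col) of an all-NULL group is 0.
  4: ids {5, 10} → COUNT(m.id)=2
  8: ids {1, 2} → COUNT(m.id)=2
  10: ids {8, 9, 11} → COUNT(m.id)=3
  13: ids {3, 4, 6, 7} → COUNT(m.id)=4

Ravi | 2 ; Noa | 2 ; Raj | 3 ; Gita | 4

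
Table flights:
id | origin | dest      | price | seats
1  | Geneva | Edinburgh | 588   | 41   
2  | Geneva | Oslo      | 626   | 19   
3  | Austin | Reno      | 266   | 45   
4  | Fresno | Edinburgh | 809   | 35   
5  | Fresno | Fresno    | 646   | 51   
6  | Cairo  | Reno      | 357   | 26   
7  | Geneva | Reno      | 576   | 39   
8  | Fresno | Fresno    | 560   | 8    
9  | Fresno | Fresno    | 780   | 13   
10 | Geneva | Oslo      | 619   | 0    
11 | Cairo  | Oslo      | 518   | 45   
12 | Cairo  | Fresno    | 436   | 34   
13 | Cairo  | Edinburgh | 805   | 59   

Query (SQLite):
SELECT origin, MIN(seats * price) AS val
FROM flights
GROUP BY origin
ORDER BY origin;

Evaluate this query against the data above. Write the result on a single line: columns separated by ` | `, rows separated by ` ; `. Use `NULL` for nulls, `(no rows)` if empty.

Austin | 11970 ; Cairo | 9282 ; Fresno | 4480 ; Geneva | 0

For each row compute seats * price.
Group by origin; take MIN of the expression per group.
  Austin: ids {3} → MIN(seats * price)=11970
  Cairo: ids {6, 11, 12, 13} → MIN(seats * price)=9282
  Fresno: ids {4, 5, 8, 9} → MIN(seats * price)=4480
  Geneva: ids {1, 2, 7, 10} → MIN(seats * price)=0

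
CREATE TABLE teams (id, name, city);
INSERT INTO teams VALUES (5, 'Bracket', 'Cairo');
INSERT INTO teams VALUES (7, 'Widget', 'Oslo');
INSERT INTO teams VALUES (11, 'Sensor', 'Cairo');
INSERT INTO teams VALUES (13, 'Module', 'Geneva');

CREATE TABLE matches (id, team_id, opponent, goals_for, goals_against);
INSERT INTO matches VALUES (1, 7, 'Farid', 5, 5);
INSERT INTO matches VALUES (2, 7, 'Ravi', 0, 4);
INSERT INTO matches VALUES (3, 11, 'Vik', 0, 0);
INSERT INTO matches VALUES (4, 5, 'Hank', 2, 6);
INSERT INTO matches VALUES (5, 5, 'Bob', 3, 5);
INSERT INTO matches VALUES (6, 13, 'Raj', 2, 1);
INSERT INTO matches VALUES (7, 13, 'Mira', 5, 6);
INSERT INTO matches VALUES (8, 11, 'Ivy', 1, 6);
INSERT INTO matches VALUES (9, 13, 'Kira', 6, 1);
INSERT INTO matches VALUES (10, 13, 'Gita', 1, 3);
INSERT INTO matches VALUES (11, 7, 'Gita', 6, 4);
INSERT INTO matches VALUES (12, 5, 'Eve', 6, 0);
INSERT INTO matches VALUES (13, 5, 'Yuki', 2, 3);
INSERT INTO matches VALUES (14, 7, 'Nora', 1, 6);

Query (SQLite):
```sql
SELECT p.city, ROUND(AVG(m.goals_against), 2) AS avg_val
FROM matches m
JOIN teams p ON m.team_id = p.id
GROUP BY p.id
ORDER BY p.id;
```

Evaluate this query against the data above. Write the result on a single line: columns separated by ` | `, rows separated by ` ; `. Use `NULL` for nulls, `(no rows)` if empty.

Cairo | 3.5 ; Oslo | 4.75 ; Cairo | 3 ; Geneva | 2.75

Join each matches row to its teams via team_id.
Group joined rows by teams.id; compute ROUND(AVG(m.goals_against), 2) per group.
  5: ids {4, 5, 12, 13} → ROUND(AVG(m.goals_against), 2)=3.5
  7: ids {1, 2, 11, 14} → ROUND(AVG(m.goals_against), 2)=4.75
  11: ids {3, 8} → ROUND(AVG(m.goals_against), 2)=3
  13: ids {6, 7, 9, 10} → ROUND(AVG(m.goals_against), 2)=2.75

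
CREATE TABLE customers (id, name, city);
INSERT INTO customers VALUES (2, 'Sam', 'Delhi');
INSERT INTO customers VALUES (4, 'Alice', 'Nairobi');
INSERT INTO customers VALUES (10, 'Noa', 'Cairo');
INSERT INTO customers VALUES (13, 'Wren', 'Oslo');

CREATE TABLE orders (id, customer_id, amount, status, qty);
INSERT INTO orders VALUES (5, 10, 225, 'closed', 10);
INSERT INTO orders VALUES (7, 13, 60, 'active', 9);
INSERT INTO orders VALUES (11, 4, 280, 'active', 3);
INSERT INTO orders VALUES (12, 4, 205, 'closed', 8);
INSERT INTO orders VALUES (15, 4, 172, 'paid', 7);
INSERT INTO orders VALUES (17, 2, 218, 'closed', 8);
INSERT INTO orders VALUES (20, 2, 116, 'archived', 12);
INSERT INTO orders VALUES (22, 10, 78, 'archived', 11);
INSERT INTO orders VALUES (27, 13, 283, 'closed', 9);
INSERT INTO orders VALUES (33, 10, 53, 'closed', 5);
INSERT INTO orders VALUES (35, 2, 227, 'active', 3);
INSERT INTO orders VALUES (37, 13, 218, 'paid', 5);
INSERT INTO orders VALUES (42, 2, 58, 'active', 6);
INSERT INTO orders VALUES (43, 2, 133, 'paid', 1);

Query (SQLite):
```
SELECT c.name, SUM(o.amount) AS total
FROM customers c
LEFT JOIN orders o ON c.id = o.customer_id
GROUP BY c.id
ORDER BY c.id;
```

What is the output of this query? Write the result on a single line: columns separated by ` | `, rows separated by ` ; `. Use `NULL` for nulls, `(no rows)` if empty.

LEFT JOIN keeps every customers row; unmatched ones get NULL for orders columns.
Group by customers.id and compute SUM(o.amount). SUM over an all-NULL group is NULL.
  2: ids {17, 20, 35, 42, 43} → SUM(o.amount)=752
  4: ids {11, 12, 15} → SUM(o.amount)=657
  10: ids {5, 22, 33} → SUM(o.amount)=356
  13: ids {7, 27, 37} → SUM(o.amount)=561

Sam | 752 ; Alice | 657 ; Noa | 356 ; Wren | 561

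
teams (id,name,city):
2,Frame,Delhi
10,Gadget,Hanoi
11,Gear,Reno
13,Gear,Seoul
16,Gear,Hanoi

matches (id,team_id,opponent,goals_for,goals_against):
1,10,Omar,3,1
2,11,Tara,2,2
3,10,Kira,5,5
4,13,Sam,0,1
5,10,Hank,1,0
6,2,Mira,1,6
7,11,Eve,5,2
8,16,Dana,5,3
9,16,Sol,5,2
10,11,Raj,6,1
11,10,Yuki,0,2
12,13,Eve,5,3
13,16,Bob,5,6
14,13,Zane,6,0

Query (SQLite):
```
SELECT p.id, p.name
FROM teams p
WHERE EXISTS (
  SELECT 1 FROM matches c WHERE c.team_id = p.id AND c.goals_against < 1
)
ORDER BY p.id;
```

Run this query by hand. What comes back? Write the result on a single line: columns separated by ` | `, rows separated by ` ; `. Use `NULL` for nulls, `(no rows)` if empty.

For each teams row, check whether any matches with matching team_id has goals_against < 1.
Keep rows where that is true.

10 | Gadget ; 13 | Gear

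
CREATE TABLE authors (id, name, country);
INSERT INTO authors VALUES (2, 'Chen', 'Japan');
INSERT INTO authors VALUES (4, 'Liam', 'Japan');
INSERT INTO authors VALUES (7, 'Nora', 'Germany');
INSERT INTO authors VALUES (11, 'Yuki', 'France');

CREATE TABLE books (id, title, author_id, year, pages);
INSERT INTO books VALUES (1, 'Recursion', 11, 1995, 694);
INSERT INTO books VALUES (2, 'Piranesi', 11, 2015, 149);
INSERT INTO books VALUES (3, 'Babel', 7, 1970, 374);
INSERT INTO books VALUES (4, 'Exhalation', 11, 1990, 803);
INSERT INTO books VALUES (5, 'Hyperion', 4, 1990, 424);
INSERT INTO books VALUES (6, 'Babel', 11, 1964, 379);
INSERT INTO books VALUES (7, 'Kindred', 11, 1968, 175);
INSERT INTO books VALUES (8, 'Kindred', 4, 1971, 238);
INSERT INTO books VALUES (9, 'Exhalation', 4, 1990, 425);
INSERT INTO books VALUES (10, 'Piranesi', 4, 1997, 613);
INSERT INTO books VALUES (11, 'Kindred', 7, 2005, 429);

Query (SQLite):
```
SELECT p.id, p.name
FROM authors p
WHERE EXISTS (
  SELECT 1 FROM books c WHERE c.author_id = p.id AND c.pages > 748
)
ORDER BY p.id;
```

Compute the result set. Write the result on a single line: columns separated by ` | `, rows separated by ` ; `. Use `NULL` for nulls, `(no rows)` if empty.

11 | Yuki

For each authors row, check whether any books with matching author_id has pages > 748.
Keep rows where that is true.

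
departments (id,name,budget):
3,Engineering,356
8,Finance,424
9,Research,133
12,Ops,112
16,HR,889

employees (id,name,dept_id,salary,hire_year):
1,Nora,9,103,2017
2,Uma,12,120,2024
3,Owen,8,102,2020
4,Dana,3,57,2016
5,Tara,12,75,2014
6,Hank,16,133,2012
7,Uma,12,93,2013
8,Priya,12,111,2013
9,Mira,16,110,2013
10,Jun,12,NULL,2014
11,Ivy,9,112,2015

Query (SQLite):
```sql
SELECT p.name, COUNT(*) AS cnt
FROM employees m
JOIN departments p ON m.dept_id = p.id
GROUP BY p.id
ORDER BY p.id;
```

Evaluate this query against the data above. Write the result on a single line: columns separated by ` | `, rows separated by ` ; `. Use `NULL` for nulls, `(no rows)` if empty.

Join each employees row to its departments via dept_id.
Group joined rows by departments.id; compute COUNT(*) per group.
  3: ids {4} → COUNT(*)=1
  8: ids {3} → COUNT(*)=1
  9: ids {1, 11} → COUNT(*)=2
  12: ids {2, 5, 7, 8, 10} → COUNT(*)=5
  16: ids {6, 9} → COUNT(*)=2

Engineering | 1 ; Finance | 1 ; Research | 2 ; Ops | 5 ; HR | 2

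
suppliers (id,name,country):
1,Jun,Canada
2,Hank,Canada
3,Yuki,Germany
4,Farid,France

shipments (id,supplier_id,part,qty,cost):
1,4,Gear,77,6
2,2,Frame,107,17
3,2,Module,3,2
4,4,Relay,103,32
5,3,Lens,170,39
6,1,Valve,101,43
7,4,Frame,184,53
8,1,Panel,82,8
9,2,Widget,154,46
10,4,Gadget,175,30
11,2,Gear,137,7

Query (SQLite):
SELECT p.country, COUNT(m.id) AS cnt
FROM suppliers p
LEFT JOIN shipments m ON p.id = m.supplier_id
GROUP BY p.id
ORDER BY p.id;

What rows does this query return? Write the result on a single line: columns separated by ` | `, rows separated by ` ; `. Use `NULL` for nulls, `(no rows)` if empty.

Canada | 2 ; Canada | 4 ; Germany | 1 ; France | 4

LEFT JOIN keeps every suppliers row; unmatched ones get NULL for shipments columns.
Group by suppliers.id and compute COUNT(m.id). COUNT(col) of an all-NULL group is 0.
  1: ids {6, 8} → COUNT(m.id)=2
  2: ids {2, 3, 9, 11} → COUNT(m.id)=4
  3: ids {5} → COUNT(m.id)=1
  4: ids {1, 4, 7, 10} → COUNT(m.id)=4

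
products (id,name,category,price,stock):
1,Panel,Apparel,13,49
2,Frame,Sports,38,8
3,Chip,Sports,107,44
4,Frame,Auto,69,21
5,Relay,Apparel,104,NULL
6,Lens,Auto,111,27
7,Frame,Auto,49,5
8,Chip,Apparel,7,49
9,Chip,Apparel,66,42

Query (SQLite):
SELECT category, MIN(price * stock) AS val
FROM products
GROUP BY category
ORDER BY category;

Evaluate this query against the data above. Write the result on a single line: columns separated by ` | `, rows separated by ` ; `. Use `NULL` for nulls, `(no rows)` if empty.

For each row compute price * stock.
Group by category; take MIN of the expression per group.
  Apparel: ids {1, 5, 8, 9} → MIN(price * stock)=343
  Auto: ids {4, 6, 7} → MIN(price * stock)=245
  Sports: ids {2, 3} → MIN(price * stock)=304

Apparel | 343 ; Auto | 245 ; Sports | 304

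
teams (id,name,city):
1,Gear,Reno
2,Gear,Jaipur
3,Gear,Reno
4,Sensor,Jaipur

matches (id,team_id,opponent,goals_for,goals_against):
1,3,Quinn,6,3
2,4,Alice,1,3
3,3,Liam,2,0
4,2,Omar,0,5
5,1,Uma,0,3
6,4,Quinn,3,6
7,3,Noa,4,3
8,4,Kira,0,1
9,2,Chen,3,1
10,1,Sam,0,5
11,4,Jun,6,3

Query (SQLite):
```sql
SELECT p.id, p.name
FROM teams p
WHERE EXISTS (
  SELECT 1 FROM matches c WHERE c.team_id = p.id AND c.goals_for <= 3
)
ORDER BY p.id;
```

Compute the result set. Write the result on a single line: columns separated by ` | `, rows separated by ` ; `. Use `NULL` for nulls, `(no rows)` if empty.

1 | Gear ; 2 | Gear ; 3 | Gear ; 4 | Sensor

For each teams row, check whether any matches with matching team_id has goals_for <= 3.
Keep rows where that is true.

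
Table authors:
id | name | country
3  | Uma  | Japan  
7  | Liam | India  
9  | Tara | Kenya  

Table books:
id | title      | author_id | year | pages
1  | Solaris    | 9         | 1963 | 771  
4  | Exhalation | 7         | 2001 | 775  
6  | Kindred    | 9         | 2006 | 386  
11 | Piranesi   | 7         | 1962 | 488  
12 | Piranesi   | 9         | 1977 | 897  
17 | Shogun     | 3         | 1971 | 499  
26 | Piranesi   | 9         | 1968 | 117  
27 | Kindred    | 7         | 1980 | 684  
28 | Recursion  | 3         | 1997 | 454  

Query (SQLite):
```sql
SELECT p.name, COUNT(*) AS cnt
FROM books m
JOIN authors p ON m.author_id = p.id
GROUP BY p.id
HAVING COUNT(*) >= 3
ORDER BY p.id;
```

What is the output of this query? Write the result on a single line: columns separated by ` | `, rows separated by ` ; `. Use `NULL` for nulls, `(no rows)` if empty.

Liam | 3 ; Tara | 4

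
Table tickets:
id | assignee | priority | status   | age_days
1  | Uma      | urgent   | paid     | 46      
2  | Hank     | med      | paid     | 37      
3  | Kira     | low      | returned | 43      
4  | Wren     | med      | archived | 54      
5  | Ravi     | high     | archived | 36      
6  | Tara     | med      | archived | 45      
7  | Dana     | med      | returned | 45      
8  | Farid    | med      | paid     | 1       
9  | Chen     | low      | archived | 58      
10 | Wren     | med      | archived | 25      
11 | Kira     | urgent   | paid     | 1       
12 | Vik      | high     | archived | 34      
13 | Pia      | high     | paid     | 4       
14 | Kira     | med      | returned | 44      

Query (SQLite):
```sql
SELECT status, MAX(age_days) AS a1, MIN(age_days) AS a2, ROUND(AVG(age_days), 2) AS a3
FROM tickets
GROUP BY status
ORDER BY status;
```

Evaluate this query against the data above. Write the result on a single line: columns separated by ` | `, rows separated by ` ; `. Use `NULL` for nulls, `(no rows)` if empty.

Group tickets by status.
Per group compute: MAX(age_days), MIN(age_days), ROUND(AVG(age_days), 2).
  archived: ids {4, 5, 6, 9, 10, 12} → MAX(age_days)=58, MIN(age_days)=25, ROUND(AVG(age_days), 2)=42
  paid: ids {1, 2, 8, 11, 13} → MAX(age_days)=46, MIN(age_days)=1, ROUND(AVG(age_days), 2)=17.8
  returned: ids {3, 7, 14} → MAX(age_days)=45, MIN(age_days)=43, ROUND(AVG(age_days), 2)=44

archived | 58 | 25 | 42 ; paid | 46 | 1 | 17.8 ; returned | 45 | 43 | 44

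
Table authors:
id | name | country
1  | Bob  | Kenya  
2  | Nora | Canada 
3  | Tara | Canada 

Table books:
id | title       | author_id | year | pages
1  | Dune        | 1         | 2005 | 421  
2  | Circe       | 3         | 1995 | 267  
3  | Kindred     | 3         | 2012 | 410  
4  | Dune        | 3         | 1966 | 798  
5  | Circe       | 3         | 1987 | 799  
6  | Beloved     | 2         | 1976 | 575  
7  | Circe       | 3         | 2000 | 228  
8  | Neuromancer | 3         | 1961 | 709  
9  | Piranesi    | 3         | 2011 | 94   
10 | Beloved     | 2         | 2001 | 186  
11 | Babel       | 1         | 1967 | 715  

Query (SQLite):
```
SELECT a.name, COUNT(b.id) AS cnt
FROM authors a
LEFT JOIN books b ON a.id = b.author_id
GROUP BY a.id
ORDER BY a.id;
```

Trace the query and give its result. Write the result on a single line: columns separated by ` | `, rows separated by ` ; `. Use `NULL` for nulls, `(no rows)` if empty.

Bob | 2 ; Nora | 2 ; Tara | 7

LEFT JOIN keeps every authors row; unmatched ones get NULL for books columns.
Group by authors.id and compute COUNT(b.id). COUNT(col) of an all-NULL group is 0.
  1: ids {1, 11} → COUNT(b.id)=2
  2: ids {6, 10} → COUNT(b.id)=2
  3: ids {2, 3, 4, 5, 7, 8, 9} → COUNT(b.id)=7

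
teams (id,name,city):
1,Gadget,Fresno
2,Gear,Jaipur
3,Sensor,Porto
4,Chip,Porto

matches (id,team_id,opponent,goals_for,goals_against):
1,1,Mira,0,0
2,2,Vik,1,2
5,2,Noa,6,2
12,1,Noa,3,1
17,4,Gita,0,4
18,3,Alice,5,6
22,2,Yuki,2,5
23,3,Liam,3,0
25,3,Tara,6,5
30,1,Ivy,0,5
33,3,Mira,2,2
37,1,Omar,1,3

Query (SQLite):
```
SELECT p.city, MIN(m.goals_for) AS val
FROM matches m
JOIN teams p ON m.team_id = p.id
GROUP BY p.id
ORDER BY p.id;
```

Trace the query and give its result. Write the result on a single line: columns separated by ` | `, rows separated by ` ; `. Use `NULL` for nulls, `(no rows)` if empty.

Fresno | 0 ; Jaipur | 1 ; Porto | 2 ; Porto | 0

Join each matches row to its teams via team_id.
Group joined rows by teams.id; compute MIN(m.goals_for) per group.
  1: ids {1, 12, 30, 37} → MIN(m.goals_for)=0
  2: ids {2, 5, 22} → MIN(m.goals_for)=1
  3: ids {18, 23, 25, 33} → MIN(m.goals_for)=2
  4: ids {17} → MIN(m.goals_for)=0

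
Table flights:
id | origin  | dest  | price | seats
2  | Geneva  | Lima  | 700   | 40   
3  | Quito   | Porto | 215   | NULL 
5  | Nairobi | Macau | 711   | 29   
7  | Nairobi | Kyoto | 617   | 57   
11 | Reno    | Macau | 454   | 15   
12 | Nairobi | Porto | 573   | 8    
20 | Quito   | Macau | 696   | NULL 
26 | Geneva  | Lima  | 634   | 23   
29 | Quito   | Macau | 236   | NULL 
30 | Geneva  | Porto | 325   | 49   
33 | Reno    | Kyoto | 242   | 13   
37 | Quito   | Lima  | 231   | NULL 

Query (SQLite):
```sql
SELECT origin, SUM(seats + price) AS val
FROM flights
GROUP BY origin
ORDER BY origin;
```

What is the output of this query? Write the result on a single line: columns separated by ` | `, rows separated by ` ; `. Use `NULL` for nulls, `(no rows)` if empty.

Geneva | 1771 ; Nairobi | 1995 ; Quito | NULL ; Reno | 724

For each row compute seats + price.
Group by origin; take SUM of the expression per group.
  Geneva: ids {2, 26, 30} → SUM(seats + price)=1771
  Nairobi: ids {5, 7, 12} → SUM(seats + price)=1995
  Quito: ids {3, 20, 29, 37} → SUM(seats + price)=NULL
  Reno: ids {11, 33} → SUM(seats + price)=724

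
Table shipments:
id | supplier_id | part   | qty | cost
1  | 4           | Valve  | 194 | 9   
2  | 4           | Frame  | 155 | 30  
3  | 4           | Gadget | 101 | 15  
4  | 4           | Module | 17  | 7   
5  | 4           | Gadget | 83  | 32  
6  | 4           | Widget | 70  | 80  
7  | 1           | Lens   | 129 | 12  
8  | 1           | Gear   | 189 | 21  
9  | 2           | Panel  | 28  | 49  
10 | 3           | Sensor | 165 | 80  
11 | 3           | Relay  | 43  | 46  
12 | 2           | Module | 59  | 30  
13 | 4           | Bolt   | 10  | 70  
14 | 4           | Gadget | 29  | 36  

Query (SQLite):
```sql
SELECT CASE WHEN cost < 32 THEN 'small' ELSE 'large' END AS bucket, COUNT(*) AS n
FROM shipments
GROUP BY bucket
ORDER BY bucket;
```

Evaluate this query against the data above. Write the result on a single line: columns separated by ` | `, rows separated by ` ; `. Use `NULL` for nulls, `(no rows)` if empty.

large | 7 ; small | 7

Bucket rows by cost < 32 → 'small' else 'large'; count each bucket.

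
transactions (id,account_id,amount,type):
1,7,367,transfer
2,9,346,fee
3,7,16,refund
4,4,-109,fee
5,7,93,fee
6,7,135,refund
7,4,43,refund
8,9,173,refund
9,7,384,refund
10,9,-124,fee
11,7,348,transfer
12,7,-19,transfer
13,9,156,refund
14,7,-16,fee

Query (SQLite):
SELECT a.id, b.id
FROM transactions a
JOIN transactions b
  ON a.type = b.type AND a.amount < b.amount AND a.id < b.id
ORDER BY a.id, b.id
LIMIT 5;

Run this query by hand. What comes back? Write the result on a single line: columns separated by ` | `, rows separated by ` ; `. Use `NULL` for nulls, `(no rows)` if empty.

3 | 6 ; 3 | 7 ; 3 | 8 ; 3 | 9 ; 3 | 13

Pairs (a,b) with same type, a.amount < b.amount, a.id < b.id.
type groups: fee:{2,4,5,10,14} refund:{3,6,7,8,9,13} transfer:{1,11,12}
Ordered by (a.id, b.id); first 5.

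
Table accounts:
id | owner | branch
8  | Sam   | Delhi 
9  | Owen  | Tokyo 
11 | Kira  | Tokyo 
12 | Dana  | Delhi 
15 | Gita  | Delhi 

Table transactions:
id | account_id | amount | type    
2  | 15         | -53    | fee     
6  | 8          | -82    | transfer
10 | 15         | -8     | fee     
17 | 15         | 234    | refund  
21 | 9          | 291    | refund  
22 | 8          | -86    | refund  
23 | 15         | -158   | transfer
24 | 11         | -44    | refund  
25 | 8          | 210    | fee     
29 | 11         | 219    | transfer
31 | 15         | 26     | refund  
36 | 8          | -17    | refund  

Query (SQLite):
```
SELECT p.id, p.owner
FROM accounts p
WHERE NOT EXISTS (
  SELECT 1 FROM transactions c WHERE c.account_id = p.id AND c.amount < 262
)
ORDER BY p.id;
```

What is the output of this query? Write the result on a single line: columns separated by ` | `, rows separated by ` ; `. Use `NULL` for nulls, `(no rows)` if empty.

For each accounts row, check whether any transactions with matching account_id has amount < 262.
Keep rows where that is false.

9 | Owen ; 12 | Dana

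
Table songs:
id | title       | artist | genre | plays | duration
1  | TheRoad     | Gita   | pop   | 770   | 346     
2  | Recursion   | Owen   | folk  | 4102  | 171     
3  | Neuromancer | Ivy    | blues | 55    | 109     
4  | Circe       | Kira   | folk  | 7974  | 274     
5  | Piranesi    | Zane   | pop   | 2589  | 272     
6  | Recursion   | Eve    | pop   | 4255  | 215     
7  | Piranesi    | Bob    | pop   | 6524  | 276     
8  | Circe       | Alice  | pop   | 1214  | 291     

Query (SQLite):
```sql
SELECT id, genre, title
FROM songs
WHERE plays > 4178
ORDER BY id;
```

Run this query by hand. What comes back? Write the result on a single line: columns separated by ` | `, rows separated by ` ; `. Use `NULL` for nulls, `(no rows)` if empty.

plays > 4178: ids {4, 6, 7}

4 | folk | Circe ; 6 | pop | Recursion ; 7 | pop | Piranesi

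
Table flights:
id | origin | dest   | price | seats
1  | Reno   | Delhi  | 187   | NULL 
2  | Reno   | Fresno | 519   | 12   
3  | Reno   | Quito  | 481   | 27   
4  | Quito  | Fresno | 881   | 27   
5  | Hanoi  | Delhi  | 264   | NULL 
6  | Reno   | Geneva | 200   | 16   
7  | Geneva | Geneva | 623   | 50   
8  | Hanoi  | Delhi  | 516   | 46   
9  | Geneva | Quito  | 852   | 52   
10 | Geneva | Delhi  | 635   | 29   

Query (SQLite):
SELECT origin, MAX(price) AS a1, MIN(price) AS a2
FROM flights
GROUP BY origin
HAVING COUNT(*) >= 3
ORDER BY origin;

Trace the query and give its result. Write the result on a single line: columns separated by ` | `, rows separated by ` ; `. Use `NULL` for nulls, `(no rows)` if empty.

Group flights by origin.
Per group compute: MAX(price), MIN(price).
HAVING: drop groups with fewer than 3 rows.
  Geneva: ids {7, 9, 10} → MAX(price)=852, MIN(price)=623
  Hanoi: ids {5, 8} → MAX(price)=516, MIN(price)=264
  Quito: ids {4} → MAX(price)=881, MIN(price)=881
  Reno: ids {1, 2, 3, 6} → MAX(price)=519, MIN(price)=187

Geneva | 852 | 623 ; Reno | 519 | 187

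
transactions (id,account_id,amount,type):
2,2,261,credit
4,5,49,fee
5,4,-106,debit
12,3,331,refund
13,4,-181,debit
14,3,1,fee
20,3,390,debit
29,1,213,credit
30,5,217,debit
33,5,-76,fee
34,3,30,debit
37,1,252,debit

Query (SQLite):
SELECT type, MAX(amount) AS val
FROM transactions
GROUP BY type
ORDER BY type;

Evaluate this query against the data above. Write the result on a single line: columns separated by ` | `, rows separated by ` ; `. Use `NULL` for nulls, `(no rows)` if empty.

Partition transactions by type; compute MAX(amount) within each group.
  credit: ids {2, 29} → MAX(amount)=261
  debit: ids {5, 13, 20, 30, 34, 37} → MAX(amount)=390
  fee: ids {4, 14, 33} → MAX(amount)=49
  refund: ids {12} → MAX(amount)=331

credit | 261 ; debit | 390 ; fee | 49 ; refund | 331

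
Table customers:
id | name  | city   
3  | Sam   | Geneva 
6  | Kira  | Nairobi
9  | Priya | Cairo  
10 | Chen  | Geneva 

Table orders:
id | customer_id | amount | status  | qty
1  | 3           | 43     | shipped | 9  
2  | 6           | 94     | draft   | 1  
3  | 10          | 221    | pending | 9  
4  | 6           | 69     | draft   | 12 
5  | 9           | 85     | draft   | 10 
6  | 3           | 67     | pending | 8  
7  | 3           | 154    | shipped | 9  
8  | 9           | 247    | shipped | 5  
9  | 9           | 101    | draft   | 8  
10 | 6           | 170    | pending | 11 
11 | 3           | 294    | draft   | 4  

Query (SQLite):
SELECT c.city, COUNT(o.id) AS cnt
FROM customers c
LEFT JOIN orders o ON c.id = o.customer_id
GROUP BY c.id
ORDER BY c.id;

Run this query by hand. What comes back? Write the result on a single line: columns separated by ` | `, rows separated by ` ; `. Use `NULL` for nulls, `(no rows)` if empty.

LEFT JOIN keeps every customers row; unmatched ones get NULL for orders columns.
Group by customers.id and compute COUNT(o.id). COUNT(col) of an all-NULL group is 0.
  3: ids {1, 6, 7, 11} → COUNT(o.id)=4
  6: ids {2, 4, 10} → COUNT(o.id)=3
  9: ids {5, 8, 9} → COUNT(o.id)=3
  10: ids {3} → COUNT(o.id)=1

Geneva | 4 ; Nairobi | 3 ; Cairo | 3 ; Geneva | 1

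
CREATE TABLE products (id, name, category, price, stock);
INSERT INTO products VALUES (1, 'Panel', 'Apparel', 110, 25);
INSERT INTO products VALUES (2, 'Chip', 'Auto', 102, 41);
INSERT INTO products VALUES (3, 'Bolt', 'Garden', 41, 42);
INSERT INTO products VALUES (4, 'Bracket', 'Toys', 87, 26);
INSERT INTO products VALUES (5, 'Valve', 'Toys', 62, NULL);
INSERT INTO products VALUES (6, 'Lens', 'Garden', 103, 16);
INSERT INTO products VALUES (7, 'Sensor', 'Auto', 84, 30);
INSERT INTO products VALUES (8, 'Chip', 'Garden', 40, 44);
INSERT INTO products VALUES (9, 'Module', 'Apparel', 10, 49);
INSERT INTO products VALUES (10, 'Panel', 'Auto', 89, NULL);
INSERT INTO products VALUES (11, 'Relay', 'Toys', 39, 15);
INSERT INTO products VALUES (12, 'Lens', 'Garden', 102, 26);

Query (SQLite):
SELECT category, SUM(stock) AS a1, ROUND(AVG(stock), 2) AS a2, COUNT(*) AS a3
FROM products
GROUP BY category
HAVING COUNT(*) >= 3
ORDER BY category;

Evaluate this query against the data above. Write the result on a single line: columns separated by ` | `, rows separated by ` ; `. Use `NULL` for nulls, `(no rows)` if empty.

Group products by category.
Per group compute: SUM(stock), ROUND(AVG(stock), 2), COUNT(*).
HAVING: drop groups with fewer than 3 rows.
  Apparel: ids {1, 9} → SUM(stock)=74, ROUND(AVG(stock), 2)=37, COUNT(*)=2
  Auto: ids {2, 7, 10} → SUM(stock)=71, ROUND(AVG(stock), 2)=35.5, COUNT(*)=3
  Garden: ids {3, 6, 8, 12} → SUM(stock)=128, ROUND(AVG(stock), 2)=32, COUNT(*)=4
  Toys: ids {4, 5, 11} → SUM(stock)=41, ROUND(AVG(stock), 2)=20.5, COUNT(*)=3

Auto | 71 | 35.5 | 3 ; Garden | 128 | 32 | 4 ; Toys | 41 | 20.5 | 3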